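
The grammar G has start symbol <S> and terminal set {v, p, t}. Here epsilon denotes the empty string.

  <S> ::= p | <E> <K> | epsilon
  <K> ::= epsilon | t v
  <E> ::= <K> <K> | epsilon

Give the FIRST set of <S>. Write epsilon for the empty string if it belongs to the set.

{epsilon, p, t}

FIRST(<K>): from <K>::=epsilon we get {epsilon}; from <K>::=t v we get {t}. So FIRST(<K>) = {epsilon, t}.
FIRST(<E>): from <E>::=<K> <K> we get {epsilon, t}; from <E>::=epsilon we get {epsilon}. So FIRST(<E>) = {epsilon, t}.
FIRST(<S>): from <S>::=p we get {p}; from <S>::=<E> <K> we get {epsilon, t}; from <S>::=epsilon we get {epsilon}. So FIRST(<S>) = {epsilon, p, t}.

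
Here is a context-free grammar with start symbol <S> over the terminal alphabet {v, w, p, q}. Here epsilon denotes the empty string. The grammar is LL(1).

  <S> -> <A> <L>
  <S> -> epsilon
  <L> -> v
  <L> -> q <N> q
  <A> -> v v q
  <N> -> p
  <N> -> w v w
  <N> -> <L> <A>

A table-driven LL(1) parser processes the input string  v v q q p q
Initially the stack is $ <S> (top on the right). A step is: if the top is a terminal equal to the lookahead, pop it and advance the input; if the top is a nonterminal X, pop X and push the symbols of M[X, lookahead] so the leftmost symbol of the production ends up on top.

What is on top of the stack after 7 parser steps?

<N>

     Stack        Input          Action
  1  $ <S>        v v q q p q $  expand <S> -> <A> <L>
  2  $ <L> <A>    v v q q p q $  expand <A> -> v v q
  3  $ <L> q v v  v v q q p q $  match v
  4  $ <L> q v    v q q p q $    match v
  5  $ <L> q      q q p q $      match q
  6  $ <L>        q p q $        expand <L> -> q <N> q
  7  $ q <N> q    q p q $        match q
Stack after step 7: $ q <N> (top = <N>).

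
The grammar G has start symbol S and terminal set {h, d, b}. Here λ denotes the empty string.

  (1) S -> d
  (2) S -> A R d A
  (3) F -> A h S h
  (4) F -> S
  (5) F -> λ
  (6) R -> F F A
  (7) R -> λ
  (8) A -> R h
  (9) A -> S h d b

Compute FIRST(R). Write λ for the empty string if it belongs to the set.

FIRST(S) = {d, h}  (via A R d A)
FIRST(F) = {λ, d, h}  (via A h S h, S)
FIRST(R) = {λ, d, h}  (via F F A)
FIRST(A) = {d, h}  (via R h, S h d b)

{λ, d, h}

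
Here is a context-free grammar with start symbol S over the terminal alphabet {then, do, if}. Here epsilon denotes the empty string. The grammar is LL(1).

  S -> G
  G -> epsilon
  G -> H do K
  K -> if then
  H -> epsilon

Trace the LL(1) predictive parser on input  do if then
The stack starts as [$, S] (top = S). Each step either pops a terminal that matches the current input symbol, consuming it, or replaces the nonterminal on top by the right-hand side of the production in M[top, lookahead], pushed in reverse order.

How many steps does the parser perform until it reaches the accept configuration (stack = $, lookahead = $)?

7

     Stack      Input         Action
  1  $ S        do if then $  expand S -> G
  2  $ G        do if then $  expand G -> H do K
  3  $ K do H   do if then $  expand H -> epsilon
  4  $ K do     do if then $  match do
  5  $ K        if then $     expand K -> if then
  6  $ then if  if then $     match if
  7  $ then     then $        match then
Accept reached after 7 steps.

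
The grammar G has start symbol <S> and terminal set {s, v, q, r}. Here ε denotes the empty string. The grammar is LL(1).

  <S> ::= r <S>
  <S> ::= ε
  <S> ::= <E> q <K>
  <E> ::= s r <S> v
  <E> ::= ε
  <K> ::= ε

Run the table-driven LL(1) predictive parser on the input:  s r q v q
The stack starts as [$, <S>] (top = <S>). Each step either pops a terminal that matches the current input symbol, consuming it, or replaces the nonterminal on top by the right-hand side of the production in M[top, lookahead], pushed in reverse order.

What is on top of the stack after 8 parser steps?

step 1: stack=$ <S>  input=s r q v q $  — expand <S> ::= <E> q <K>
step 2: stack=$ <K> q <E>  input=s r q v q $  — expand <E> ::= s r <S> v
step 3: stack=$ <K> q v <S> r s  input=s r q v q $  — match s
step 4: stack=$ <K> q v <S> r  input=r q v q $  — match r
step 5: stack=$ <K> q v <S>  input=q v q $  — expand <S> ::= <E> q <K>
step 6: stack=$ <K> q v <K> q <E>  input=q v q $  — expand <E> ::= ε
step 7: stack=$ <K> q v <K> q  input=q v q $  — match q
step 8: stack=$ <K> q v <K>  input=v q $  — expand <K> ::= ε
Stack after step 8: $ <K> q v (top = v).

v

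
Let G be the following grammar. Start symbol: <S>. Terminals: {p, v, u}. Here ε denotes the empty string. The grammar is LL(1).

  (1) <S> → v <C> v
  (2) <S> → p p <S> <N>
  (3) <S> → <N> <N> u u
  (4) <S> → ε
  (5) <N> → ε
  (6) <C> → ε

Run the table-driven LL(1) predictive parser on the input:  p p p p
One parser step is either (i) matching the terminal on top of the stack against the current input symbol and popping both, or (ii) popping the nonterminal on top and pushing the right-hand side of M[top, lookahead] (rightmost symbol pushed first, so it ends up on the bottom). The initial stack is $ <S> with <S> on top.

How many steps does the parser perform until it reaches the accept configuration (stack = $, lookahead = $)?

9

step 1: stack=$ <S>  input=p p p p $  — expand <S> → p p <S> <N>
step 2: stack=$ <N> <S> p p  input=p p p p $  — match p
step 3: stack=$ <N> <S> p  input=p p p $  — match p
step 4: stack=$ <N> <S>  input=p p $  — expand <S> → p p <S> <N>
step 5: stack=$ <N> <N> <S> p p  input=p p $  — match p
step 6: stack=$ <N> <N> <S> p  input=p $  — match p
step 7: stack=$ <N> <N> <S>  input=$  — expand <S> → ε
step 8: stack=$ <N> <N>  input=$  — expand <N> → ε
step 9: stack=$ <N>  input=$  — expand <N> → ε
Accept reached after 9 steps.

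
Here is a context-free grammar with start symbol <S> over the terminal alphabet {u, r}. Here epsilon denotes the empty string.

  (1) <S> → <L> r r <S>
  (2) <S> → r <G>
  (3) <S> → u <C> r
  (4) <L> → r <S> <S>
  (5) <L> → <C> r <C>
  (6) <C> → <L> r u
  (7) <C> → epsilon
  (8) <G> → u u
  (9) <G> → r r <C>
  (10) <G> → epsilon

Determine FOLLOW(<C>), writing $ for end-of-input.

FIRST(<G>) = {epsilon, r, u}
FIRST(<S>) = {r, u}  (via <L> r r <S>)
FIRST(<L>) = {r}  (via <C> r <C>)
FIRST(<C>) = {epsilon, r}  (via <L> r u)
FOLLOW(<S>) includes $ since <S> is the start symbol.
FOLLOW(<L>): in <S>→<L> r r <S>, <L> is followed by r r <S> with FIRST {r}; in <C>→<L> r u, <L> is followed by r u with FIRST {r}. Thus FOLLOW(<L>) = {r}.
FOLLOW(<S>): in <S>→<L> r r <S>, the suffix after <S> is empty (adds nothing new); in <L>→r <S> <S> (occurrence 1), <S> is followed by <S> with FIRST {r, u}; in <L>→r <S> <S> (occurrence 2), the suffix after <S> is empty, so FOLLOW(<S>) ⊇ FOLLOW(<L>) = {r}. Thus FOLLOW(<S>) = {$, r, u}.
FOLLOW(<G>): in <S>→r <G>, the suffix after <G> is empty, so FOLLOW(<G>) ⊇ FOLLOW(<S>) = {$, r, u}. Thus FOLLOW(<G>) = {$, r, u}.
FOLLOW(<C>): in <S>→u <C> r, <C> is followed by r with FIRST {r}; in <L>→<C> r <C> (occurrence 1), <C> is followed by r <C> with FIRST {r}; in <L>→<C> r <C> (occurrence 2), the suffix after <C> is empty, so FOLLOW(<C>) ⊇ FOLLOW(<L>) = {r}; in <G>→r r <C>, the suffix after <C> is empty, so FOLLOW(<C>) ⊇ FOLLOW(<G>) = {$, r, u}. Thus FOLLOW(<C>) = {$, r, u}.

{$, r, u}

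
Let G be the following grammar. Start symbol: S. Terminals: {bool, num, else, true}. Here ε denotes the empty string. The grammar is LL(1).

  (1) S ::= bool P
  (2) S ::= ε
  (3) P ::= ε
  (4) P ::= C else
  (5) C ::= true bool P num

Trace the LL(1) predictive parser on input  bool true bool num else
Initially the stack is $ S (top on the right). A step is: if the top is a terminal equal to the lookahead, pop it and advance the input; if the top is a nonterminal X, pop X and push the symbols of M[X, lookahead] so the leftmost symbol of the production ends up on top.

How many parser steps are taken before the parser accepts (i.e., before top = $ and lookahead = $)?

9

step 1: stack=$ S  input=bool true bool num else $  — expand S ::= bool P
step 2: stack=$ P bool  input=bool true bool num else $  — match bool
step 3: stack=$ P  input=true bool num else $  — expand P ::= C else
step 4: stack=$ else C  input=true bool num else $  — expand C ::= true bool P num
step 5: stack=$ else num P bool true  input=true bool num else $  — match true
step 6: stack=$ else num P bool  input=bool num else $  — match bool
step 7: stack=$ else num P  input=num else $  — expand P ::= ε
step 8: stack=$ else num  input=num else $  — match num
step 9: stack=$ else  input=else $  — match else
Accept reached after 9 steps.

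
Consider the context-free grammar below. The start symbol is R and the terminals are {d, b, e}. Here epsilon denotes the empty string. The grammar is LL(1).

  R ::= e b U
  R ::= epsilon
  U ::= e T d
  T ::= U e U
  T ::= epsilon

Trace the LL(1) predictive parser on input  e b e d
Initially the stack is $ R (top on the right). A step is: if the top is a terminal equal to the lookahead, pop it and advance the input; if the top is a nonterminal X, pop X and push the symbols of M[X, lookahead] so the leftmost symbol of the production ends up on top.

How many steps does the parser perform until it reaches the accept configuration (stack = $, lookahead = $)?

7

step 1: stack=$ R  input=e b e d $  — expand R ::= e b U
step 2: stack=$ U b e  input=e b e d $  — match e
step 3: stack=$ U b  input=b e d $  — match b
step 4: stack=$ U  input=e d $  — expand U ::= e T d
step 5: stack=$ d T e  input=e d $  — match e
step 6: stack=$ d T  input=d $  — expand T ::= epsilon
step 7: stack=$ d  input=d $  — match d
Accept reached after 7 steps.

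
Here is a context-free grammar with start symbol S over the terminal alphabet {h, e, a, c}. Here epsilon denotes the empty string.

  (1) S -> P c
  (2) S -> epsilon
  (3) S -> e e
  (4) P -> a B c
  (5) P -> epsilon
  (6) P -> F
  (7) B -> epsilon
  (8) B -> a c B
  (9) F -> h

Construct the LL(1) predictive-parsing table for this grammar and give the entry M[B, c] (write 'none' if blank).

FIRST(B) = {epsilon, a}
FIRST(F) = {h}
FIRST(P) = {epsilon, a, h}  (via F)
FIRST(S) = {epsilon, a, c, e, h}  (via P c)
FOLLOW(S) includes $ since S is the start symbol.
FOLLOW(B): in P->a B c, B is followed by c with FIRST {c}; in B->a c B, the suffix after B is empty (adds nothing new). Thus FOLLOW(B) = {c}.
For B -> epsilon: FIRST(epsilon) = {epsilon}, so it goes in M[B, t] for t ∈ {}; since epsilon ∈ FIRST, also for every t ∈ FOLLOW(B) = {c}.
For B -> a c B: FIRST(a c B) = {a}, so it goes in M[B, t] for t ∈ {a}.

B -> epsilon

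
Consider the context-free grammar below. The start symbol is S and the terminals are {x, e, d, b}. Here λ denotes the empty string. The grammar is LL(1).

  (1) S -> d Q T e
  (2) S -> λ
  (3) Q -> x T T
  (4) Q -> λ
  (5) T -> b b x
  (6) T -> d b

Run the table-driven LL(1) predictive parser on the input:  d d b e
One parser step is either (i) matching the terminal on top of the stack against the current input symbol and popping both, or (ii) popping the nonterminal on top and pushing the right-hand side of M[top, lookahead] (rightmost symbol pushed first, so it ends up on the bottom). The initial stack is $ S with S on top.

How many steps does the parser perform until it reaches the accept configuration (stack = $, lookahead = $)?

7

     Stack      Input      Action
  1  $ S        d d b e $  expand S -> d Q T e
  2  $ e T Q d  d d b e $  match d
  3  $ e T Q    d b e $    expand Q -> λ
  4  $ e T      d b e $    expand T -> d b
  5  $ e b d    d b e $    match d
  6  $ e b      b e $      match b
  7  $ e        e $        match e
Accept reached after 7 steps.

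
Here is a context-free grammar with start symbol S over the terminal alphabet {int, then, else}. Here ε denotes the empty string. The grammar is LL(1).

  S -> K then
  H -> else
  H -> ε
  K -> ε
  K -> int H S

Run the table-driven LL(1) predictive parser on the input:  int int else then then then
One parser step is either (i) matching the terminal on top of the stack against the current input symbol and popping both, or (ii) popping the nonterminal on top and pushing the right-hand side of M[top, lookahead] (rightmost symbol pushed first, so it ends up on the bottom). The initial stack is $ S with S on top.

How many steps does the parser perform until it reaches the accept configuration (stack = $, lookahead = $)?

14

      Stack                Input                          Action
   1  $ S                  int int else then then then $  expand S -> K then
   2  $ then K             int int else then then then $  expand K -> int H S
   3  $ then S H int       int int else then then then $  match int
   4  $ then S H           int else then then then $      expand H -> ε
   5  $ then S             int else then then then $      expand S -> K then
   6  $ then then K        int else then then then $      expand K -> int H S
   7  $ then then S H int  int else then then then $      match int
   8  $ then then S H      else then then then $          expand H -> else
   9  $ then then S else   else then then then $          match else
  10  $ then then S        then then then $               expand S -> K then
  11  $ then then then K   then then then $               expand K -> ε
  12  $ then then then     then then then $               match then
  13  $ then then          then then $                    match then
  14  $ then               then $                         match then
Accept reached after 14 steps.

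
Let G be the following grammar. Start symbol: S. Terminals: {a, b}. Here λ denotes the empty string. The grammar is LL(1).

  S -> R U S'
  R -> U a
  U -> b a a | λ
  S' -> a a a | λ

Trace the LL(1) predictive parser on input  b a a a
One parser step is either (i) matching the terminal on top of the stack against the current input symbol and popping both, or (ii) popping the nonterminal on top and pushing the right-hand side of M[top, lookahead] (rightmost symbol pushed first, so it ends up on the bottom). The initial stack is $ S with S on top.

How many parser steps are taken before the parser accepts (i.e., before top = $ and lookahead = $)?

9

     Stack           Input      Action
  1  $ S             b a a a $  expand S -> R U S'
  2  $ S' U R        b a a a $  expand R -> U a
  3  $ S' U a U      b a a a $  expand U -> b a a
  4  $ S' U a a a b  b a a a $  match b
  5  $ S' U a a a    a a a $    match a
  6  $ S' U a a      a a $      match a
  7  $ S' U a        a $        match a
  8  $ S' U          $          expand U -> λ
  9  $ S'            $          expand S' -> λ
Accept reached after 9 steps.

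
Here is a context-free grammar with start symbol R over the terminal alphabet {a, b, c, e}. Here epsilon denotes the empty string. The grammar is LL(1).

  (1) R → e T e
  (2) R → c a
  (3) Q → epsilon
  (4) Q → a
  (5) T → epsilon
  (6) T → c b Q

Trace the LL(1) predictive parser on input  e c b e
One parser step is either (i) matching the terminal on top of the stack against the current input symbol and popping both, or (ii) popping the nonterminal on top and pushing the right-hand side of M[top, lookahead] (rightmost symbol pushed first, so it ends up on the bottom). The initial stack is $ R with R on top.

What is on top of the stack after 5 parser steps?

Q

step 1: stack=$ R  input=e c b e $  — expand R → e T e
step 2: stack=$ e T e  input=e c b e $  — match e
step 3: stack=$ e T  input=c b e $  — expand T → c b Q
step 4: stack=$ e Q b c  input=c b e $  — match c
step 5: stack=$ e Q b  input=b e $  — match b
Stack after step 5: $ e Q (top = Q).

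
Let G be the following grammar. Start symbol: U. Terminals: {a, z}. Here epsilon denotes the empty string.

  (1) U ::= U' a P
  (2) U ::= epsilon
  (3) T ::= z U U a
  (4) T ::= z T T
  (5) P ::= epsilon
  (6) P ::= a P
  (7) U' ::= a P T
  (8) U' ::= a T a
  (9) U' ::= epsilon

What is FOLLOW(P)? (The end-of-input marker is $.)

FIRST(T) = {z}
FIRST(P) = {epsilon, a}
FIRST(U') = {epsilon, a}
FIRST(U) = {epsilon, a}  (via U' a P)
FOLLOW(U) includes $ since U is the start symbol.
FOLLOW(U): in T::=z U U a (occurrence 1), U is followed by U a with FIRST {a}; in T::=z U U a (occurrence 2), U is followed by a with FIRST {a}. Thus FOLLOW(U) = {$, a}.
FOLLOW(P): in U::=U' a P, the suffix after P is empty, so FOLLOW(P) ⊇ FOLLOW(U) = {$, a}; in P::=a P, the suffix after P is empty (adds nothing new); in U'::=a P T, P is followed by T with FIRST {z}. Thus FOLLOW(P) = {$, a, z}.
FOLLOW(U'): in U::=U' a P, U' is followed by a P with FIRST {a}. Thus FOLLOW(U') = {a}.
FOLLOW(T): in T::=z T T (occurrence 1), T is followed by T with FIRST {z}; in T::=z T T (occurrence 2), the suffix after T is empty (adds nothing new); in U'::=a P T, the suffix after T is empty, so FOLLOW(T) ⊇ FOLLOW(U') = {a}; in U'::=a T a, T is followed by a with FIRST {a}. Thus FOLLOW(T) = {a, z}.

{$, a, z}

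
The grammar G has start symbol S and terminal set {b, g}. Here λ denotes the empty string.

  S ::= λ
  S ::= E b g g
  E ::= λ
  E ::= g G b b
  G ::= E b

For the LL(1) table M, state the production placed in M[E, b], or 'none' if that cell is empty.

FIRST(E): from E::=λ we get {λ}; from E::=g G b b we get {g}. So FIRST(E) = {λ, g}.
FIRST(S): from S::=λ we get {λ}; from S::=E b g g we get {b, g}. So FIRST(S) = {λ, b, g}.
FIRST(G): from G::=E b we get {b, g}. So FIRST(G) = {b, g}.
FOLLOW(S) includes $ since S is the start symbol.
FOLLOW(E): in S::=E b g g, E is followed by b g g with FIRST {b}; in G::=E b, E is followed by b with FIRST {b}. Thus FOLLOW(E) = {b}.
For E ::= λ: FIRST(λ) = {λ}, so it goes in M[E, t] for t ∈ {}; since λ ∈ FIRST, also for every t ∈ FOLLOW(E) = {b}.
For E ::= g G b b: FIRST(g G b b) = {g}, so it goes in M[E, t] for t ∈ {g}.

E ::= λ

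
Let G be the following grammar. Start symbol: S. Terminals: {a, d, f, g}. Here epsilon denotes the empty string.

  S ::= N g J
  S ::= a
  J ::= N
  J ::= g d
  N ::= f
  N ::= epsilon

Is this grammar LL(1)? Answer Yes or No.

FIRST(S) = {a, f, g}
FIRST(J) = {epsilon, f, g}
FIRST(N) = {epsilon, f}
FOLLOW(S) = {$}
FOLLOW(J) = {$}
FOLLOW(N) = {$, g}
Each cell of M receives at most one production.

Yes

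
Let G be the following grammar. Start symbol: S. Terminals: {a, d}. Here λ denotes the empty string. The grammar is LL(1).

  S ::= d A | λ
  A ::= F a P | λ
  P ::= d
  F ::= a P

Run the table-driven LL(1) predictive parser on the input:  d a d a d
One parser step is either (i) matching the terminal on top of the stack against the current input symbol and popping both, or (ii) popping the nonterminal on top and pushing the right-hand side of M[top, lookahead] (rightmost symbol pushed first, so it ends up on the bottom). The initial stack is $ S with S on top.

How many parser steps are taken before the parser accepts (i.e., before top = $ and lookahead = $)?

10

step 1: stack=$ S  input=d a d a d $  — expand S ::= d A
step 2: stack=$ A d  input=d a d a d $  — match d
step 3: stack=$ A  input=a d a d $  — expand A ::= F a P
step 4: stack=$ P a F  input=a d a d $  — expand F ::= a P
step 5: stack=$ P a P a  input=a d a d $  — match a
step 6: stack=$ P a P  input=d a d $  — expand P ::= d
step 7: stack=$ P a d  input=d a d $  — match d
step 8: stack=$ P a  input=a d $  — match a
step 9: stack=$ P  input=d $  — expand P ::= d
step 10: stack=$ d  input=d $  — match d
Accept reached after 10 steps.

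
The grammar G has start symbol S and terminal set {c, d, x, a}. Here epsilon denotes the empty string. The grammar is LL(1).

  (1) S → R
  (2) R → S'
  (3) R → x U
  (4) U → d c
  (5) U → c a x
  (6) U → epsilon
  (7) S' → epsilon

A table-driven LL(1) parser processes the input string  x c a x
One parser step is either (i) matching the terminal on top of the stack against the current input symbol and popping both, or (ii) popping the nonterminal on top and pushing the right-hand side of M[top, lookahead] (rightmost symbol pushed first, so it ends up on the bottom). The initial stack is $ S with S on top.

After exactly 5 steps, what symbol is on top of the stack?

a

step 1: stack=$ S  input=x c a x $  — expand S → R
step 2: stack=$ R  input=x c a x $  — expand R → x U
step 3: stack=$ U x  input=x c a x $  — match x
step 4: stack=$ U  input=c a x $  — expand U → c a x
step 5: stack=$ x a c  input=c a x $  — match c
Stack after step 5: $ x a (top = a).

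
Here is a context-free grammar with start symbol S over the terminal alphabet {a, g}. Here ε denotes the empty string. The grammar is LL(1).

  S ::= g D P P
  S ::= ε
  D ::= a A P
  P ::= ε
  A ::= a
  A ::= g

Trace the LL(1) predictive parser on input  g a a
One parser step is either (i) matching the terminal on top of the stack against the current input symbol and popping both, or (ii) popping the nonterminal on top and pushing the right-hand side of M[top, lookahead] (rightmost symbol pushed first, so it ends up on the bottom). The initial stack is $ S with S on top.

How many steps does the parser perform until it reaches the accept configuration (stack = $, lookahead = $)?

9

     Stack        Input    Action
  1  $ S          g a a $  expand S ::= g D P P
  2  $ P P D g    g a a $  match g
  3  $ P P D      a a $    expand D ::= a A P
  4  $ P P P A a  a a $    match a
  5  $ P P P A    a $      expand A ::= a
  6  $ P P P a    a $      match a
  7  $ P P P      $        expand P ::= ε
  8  $ P P        $        expand P ::= ε
  9  $ P          $        expand P ::= ε
Accept reached after 9 steps.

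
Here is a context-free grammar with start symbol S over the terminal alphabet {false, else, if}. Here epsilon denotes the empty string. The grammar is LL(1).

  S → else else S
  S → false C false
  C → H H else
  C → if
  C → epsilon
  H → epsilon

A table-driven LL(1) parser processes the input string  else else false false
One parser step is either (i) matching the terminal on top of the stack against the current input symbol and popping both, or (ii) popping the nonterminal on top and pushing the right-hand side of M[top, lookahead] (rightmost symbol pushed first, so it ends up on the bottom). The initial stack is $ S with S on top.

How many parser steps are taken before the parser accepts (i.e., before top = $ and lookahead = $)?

7

step 1: stack=$ S  input=else else false false $  — expand S → else else S
step 2: stack=$ S else else  input=else else false false $  — match else
step 3: stack=$ S else  input=else false false $  — match else
step 4: stack=$ S  input=false false $  — expand S → false C false
step 5: stack=$ false C false  input=false false $  — match false
step 6: stack=$ false C  input=false $  — expand C → epsilon
step 7: stack=$ false  input=false $  — match false
Accept reached after 7 steps.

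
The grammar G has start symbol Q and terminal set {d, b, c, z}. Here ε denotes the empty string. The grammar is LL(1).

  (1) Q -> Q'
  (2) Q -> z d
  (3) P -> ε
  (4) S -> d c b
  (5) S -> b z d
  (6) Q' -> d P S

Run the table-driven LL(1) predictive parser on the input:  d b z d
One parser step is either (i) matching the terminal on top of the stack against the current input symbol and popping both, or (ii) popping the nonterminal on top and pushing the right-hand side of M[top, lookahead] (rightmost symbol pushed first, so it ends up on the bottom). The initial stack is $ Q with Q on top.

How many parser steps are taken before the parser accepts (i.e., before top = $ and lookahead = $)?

8

     Stack    Input      Action
  1  $ Q      d b z d $  expand Q -> Q'
  2  $ Q'     d b z d $  expand Q' -> d P S
  3  $ S P d  d b z d $  match d
  4  $ S P    b z d $    expand P -> ε
  5  $ S      b z d $    expand S -> b z d
  6  $ d z b  b z d $    match b
  7  $ d z    z d $      match z
  8  $ d      d $        match d
Accept reached after 8 steps.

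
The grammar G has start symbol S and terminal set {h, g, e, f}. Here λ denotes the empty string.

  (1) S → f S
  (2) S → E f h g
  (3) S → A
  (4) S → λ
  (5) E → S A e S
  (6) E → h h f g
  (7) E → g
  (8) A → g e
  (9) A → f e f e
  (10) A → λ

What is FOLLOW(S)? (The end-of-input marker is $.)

{$, e, f, g}

FIRST(A) = {λ, f, g}
FIRST(S) = {λ, e, f, g, h}  (via E f h g, A)
FIRST(E) = {e, f, g, h}  (via S A e S)
FOLLOW(S) includes $ since S is the start symbol.
FOLLOW(E): in S→E f h g, E is followed by f h g with FIRST {f}. Thus FOLLOW(E) = {f}.
FOLLOW(S): in S→f S, the suffix after S is empty (adds nothing new); in E→S A e S (occurrence 1), S is followed by A e S with FIRST {e, f, g}; in E→S A e S (occurrence 2), the suffix after S is empty, so FOLLOW(S) ⊇ FOLLOW(E) = {f}. Thus FOLLOW(S) = {$, e, f, g}.
FOLLOW(A): in S→A, the suffix after A is empty, so FOLLOW(A) ⊇ FOLLOW(S) = {$, e, f, g}; in E→S A e S, A is followed by e S with FIRST {e}. Thus FOLLOW(A) = {$, e, f, g}.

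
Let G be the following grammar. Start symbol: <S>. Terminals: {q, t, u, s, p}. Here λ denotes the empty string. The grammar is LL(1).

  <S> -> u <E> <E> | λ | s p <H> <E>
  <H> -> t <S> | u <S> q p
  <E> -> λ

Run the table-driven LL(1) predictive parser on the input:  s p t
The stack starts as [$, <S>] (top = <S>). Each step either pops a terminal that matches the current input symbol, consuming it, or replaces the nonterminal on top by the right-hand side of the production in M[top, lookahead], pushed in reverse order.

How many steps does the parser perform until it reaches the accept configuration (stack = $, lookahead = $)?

step 1: stack=$ <S>  input=s p t $  — expand <S> -> s p <H> <E>
step 2: stack=$ <E> <H> p s  input=s p t $  — match s
step 3: stack=$ <E> <H> p  input=p t $  — match p
step 4: stack=$ <E> <H>  input=t $  — expand <H> -> t <S>
step 5: stack=$ <E> <S> t  input=t $  — match t
step 6: stack=$ <E> <S>  input=$  — expand <S> -> λ
step 7: stack=$ <E>  input=$  — expand <E> -> λ
Accept reached after 7 steps.

7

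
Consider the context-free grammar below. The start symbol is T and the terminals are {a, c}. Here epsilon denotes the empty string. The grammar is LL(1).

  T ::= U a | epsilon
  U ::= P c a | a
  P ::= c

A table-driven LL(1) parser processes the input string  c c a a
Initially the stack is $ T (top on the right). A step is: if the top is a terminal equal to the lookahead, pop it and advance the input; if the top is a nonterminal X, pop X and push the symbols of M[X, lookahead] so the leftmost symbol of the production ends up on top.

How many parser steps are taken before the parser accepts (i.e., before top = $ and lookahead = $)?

7

     Stack      Input      Action
  1  $ T        c c a a $  expand T ::= U a
  2  $ a U      c c a a $  expand U ::= P c a
  3  $ a a c P  c c a a $  expand P ::= c
  4  $ a a c c  c c a a $  match c
  5  $ a a c    c a a $    match c
  6  $ a a      a a $      match a
  7  $ a        a $        match a
Accept reached after 7 steps.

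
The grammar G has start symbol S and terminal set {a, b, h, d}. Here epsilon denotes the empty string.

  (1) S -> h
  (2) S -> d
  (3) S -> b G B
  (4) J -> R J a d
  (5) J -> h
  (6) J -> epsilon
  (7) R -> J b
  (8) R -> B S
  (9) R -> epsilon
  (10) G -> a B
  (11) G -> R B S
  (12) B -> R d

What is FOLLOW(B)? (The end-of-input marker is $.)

{$, a, b, d, h}

FIRST(S) = {b, d, h}
FIRST(J) = {epsilon, a, b, d, h}  (via R J a d)
FIRST(R) = {epsilon, a, b, d, h}  (via J b, B S)
FIRST(B) = {a, b, d, h}  (via R d)
FIRST(G) = {a, b, d, h}  (via R B S)
FOLLOW(S) includes $ since S is the start symbol.
FOLLOW(J): in J->R J a d, J is followed by a d with FIRST {a}; in R->J b, J is followed by b with FIRST {b}. Thus FOLLOW(J) = {a, b}.
FOLLOW(R): in J->R J a d, R is followed by J a d with FIRST {a, b, d, h}; in G->R B S, R is followed by B S with FIRST {a, b, d, h}; in B->R d, R is followed by d with FIRST {d}. Thus FOLLOW(R) = {a, b, d, h}.
FOLLOW(G): in S->b G B, G is followed by B with FIRST {a, b, d, h}. Thus FOLLOW(G) = {a, b, d, h}.
FOLLOW(S): in R->B S, the suffix after S is empty, so FOLLOW(S) ⊇ FOLLOW(R) = {a, b, d, h}; in G->R B S, the suffix after S is empty, so FOLLOW(S) ⊇ FOLLOW(G) = {a, b, d, h}. Thus FOLLOW(S) = {$, a, b, d, h}.
FOLLOW(B): in S->b G B, the suffix after B is empty, so FOLLOW(B) ⊇ FOLLOW(S) = {$, a, b, d, h}; in R->B S, B is followed by S with FIRST {b, d, h}; in G->a B, the suffix after B is empty, so FOLLOW(B) ⊇ FOLLOW(G) = {a, b, d, h}; in G->R B S, B is followed by S with FIRST {b, d, h}. Thus FOLLOW(B) = {$, a, b, d, h}.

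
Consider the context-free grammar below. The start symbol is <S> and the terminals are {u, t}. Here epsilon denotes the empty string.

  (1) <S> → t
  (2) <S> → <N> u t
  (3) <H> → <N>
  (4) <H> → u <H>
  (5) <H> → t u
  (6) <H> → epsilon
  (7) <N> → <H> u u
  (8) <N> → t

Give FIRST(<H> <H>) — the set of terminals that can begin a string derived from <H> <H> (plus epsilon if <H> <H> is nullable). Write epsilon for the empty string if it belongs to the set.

{epsilon, t, u}

FIRST(<S>): from <S>→t we get {t}; from <S>→<N> u t we get {t, u}. So FIRST(<S>) = {t, u}.
FIRST(<H>): from <H>→<N> we get {t, u}; from <H>→u <H> we get {u}; from <H>→t u we get {t}; from <H>→epsilon we get {epsilon}. So FIRST(<H>) = {epsilon, t, u}.
FIRST(<N>): from <N>→<H> u u we get {t, u}; from <N>→t we get {t}. So FIRST(<N>) = {t, u}.
FIRST(<H> <H>): take FIRST of each symbol in turn, carrying on past any symbol whose FIRST contains epsilon; result {epsilon, t, u}.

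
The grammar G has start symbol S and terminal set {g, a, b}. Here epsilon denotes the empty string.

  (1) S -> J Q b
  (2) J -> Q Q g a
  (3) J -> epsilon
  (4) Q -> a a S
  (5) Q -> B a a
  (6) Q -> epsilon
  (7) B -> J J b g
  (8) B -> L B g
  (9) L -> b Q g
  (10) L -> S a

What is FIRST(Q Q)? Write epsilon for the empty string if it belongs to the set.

{epsilon, a, b, g}

FIRST(S): from S->J Q b we get {a, b, g}. So FIRST(S) = {a, b, g}.
FIRST(L): from L->b Q g we get {b}; from L->S a we get {a, b, g}. So FIRST(L) = {a, b, g}.
FIRST(J): from J->Q Q g a we get {a, b, g}; from J->epsilon we get {epsilon}. So FIRST(J) = {epsilon, a, b, g}.
FIRST(B): from B->J J b g we get {a, b, g}; from B->L B g we get {a, b, g}. So FIRST(B) = {a, b, g}.
FIRST(Q): from Q->a a S we get {a}; from Q->B a a we get {a, b, g}; from Q->epsilon we get {epsilon}. So FIRST(Q) = {epsilon, a, b, g}.
FIRST(Q Q): take FIRST of each symbol in turn, carrying on past any symbol whose FIRST contains epsilon; result {epsilon, a, b, g}.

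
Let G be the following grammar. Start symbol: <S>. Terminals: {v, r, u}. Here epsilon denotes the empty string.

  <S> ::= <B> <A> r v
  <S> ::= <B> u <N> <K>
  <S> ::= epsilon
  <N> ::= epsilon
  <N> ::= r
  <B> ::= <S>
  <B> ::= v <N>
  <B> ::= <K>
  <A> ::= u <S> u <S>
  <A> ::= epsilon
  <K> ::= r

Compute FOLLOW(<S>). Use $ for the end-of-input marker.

FIRST(<N>) = {epsilon, r}
FIRST(<A>) = {epsilon, u}
FIRST(<K>) = {r}
FIRST(<S>) = {epsilon, r, u, v}  (via <B> <A> r v, <B> u <N> <K>)
FIRST(<B>) = {epsilon, r, u, v}  (via <S>, <K>)
FOLLOW(<S>) includes $ since <S> is the start symbol.
FOLLOW(<B>): in <S>::=<B> <A> r v, <B> is followed by <A> r v with FIRST {r, u}; in <S>::=<B> u <N> <K>, <B> is followed by u <N> <K> with FIRST {u}. Thus FOLLOW(<B>) = {r, u}.
FOLLOW(<N>): in <S>::=<B> u <N> <K>, <N> is followed by <K> with FIRST {r}; in <B>::=v <N>, the suffix after <N> is empty, so FOLLOW(<N>) ⊇ FOLLOW(<B>) = {r, u}. Thus FOLLOW(<N>) = {r, u}.
FOLLOW(<A>): in <S>::=<B> <A> r v, <A> is followed by r v with FIRST {r}. Thus FOLLOW(<A>) = {r}.
FOLLOW(<S>): in <B>::=<S>, the suffix after <S> is empty, so FOLLOW(<S>) ⊇ FOLLOW(<B>) = {r, u}; in <A>::=u <S> u <S> (occurrence 1), <S> is followed by u <S> with FIRST {u}; in <A>::=u <S> u <S> (occurrence 2), the suffix after <S> is empty, so FOLLOW(<S>) ⊇ FOLLOW(<A>) = {r}. Thus FOLLOW(<S>) = {$, r, u}.
FOLLOW(<K>): in <S>::=<B> u <N> <K>, the suffix after <K> is empty, so FOLLOW(<K>) ⊇ FOLLOW(<S>) = {$, r, u}; in <B>::=<K>, the suffix after <K> is empty, so FOLLOW(<K>) ⊇ FOLLOW(<B>) = {r, u}. Thus FOLLOW(<K>) = {$, r, u}.

{$, r, u}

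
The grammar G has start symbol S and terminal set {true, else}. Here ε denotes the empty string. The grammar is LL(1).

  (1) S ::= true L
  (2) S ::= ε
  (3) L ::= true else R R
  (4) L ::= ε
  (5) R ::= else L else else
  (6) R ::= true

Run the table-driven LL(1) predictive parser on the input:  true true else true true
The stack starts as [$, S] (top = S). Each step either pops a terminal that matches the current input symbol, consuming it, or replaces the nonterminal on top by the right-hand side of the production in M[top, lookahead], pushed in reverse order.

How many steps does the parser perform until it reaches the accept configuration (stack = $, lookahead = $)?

9

step 1: stack=$ S  input=true true else true true $  — expand S ::= true L
step 2: stack=$ L true  input=true true else true true $  — match true
step 3: stack=$ L  input=true else true true $  — expand L ::= true else R R
step 4: stack=$ R R else true  input=true else true true $  — match true
step 5: stack=$ R R else  input=else true true $  — match else
step 6: stack=$ R R  input=true true $  — expand R ::= true
step 7: stack=$ R true  input=true true $  — match true
step 8: stack=$ R  input=true $  — expand R ::= true
step 9: stack=$ true  input=true $  — match true
Accept reached after 9 steps.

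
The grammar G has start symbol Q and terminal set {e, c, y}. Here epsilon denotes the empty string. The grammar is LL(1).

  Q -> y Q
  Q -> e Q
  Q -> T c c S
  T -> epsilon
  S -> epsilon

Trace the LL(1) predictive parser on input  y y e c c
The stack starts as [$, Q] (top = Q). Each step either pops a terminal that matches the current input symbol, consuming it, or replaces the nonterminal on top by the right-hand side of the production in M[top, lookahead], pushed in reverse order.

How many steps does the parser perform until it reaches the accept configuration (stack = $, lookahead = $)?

11

      Stack      Input        Action
   1  $ Q        y y e c c $  expand Q -> y Q
   2  $ Q y      y y e c c $  match y
   3  $ Q        y e c c $    expand Q -> y Q
   4  $ Q y      y e c c $    match y
   5  $ Q        e c c $      expand Q -> e Q
   6  $ Q e      e c c $      match e
   7  $ Q        c c $        expand Q -> T c c S
   8  $ S c c T  c c $        expand T -> epsilon
   9  $ S c c    c c $        match c
  10  $ S c      c $          match c
  11  $ S        $            expand S -> epsilon
Accept reached after 11 steps.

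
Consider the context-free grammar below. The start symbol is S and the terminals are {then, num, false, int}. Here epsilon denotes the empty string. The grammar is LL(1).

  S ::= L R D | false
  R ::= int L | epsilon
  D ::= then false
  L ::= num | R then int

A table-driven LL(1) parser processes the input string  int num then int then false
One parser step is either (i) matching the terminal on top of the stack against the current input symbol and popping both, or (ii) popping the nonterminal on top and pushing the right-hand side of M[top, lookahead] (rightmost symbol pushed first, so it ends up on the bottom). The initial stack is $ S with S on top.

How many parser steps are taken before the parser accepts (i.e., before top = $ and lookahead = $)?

      Stack                 Input                          Action
   1  $ S                   int num then int then false $  expand S ::= L R D
   2  $ D R L               int num then int then false $  expand L ::= R then int
   3  $ D R int then R      int num then int then false $  expand R ::= int L
   4  $ D R int then L int  int num then int then false $  match int
   5  $ D R int then L      num then int then false $      expand L ::= num
   6  $ D R int then num    num then int then false $      match num
   7  $ D R int then        then int then false $          match then
   8  $ D R int             int then false $               match int
   9  $ D R                 then false $                   expand R ::= epsilon
  10  $ D                   then false $                   expand D ::= then false
  11  $ false then          then false $                   match then
  12  $ false               false $                        match false
Accept reached after 12 steps.

12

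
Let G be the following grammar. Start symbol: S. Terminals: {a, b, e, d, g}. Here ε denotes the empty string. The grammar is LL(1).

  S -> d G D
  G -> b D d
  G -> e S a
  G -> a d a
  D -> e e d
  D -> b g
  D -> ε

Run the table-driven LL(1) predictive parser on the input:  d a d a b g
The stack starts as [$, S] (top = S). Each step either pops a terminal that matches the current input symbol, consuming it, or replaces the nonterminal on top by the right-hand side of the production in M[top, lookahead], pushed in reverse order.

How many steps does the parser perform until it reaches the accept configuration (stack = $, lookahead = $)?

9

     Stack      Input          Action
  1  $ S        d a d a b g $  expand S -> d G D
  2  $ D G d    d a d a b g $  match d
  3  $ D G      a d a b g $    expand G -> a d a
  4  $ D a d a  a d a b g $    match a
  5  $ D a d    d a b g $      match d
  6  $ D a      a b g $        match a
  7  $ D        b g $          expand D -> b g
  8  $ g b      b g $          match b
  9  $ g        g $            match g
Accept reached after 9 steps.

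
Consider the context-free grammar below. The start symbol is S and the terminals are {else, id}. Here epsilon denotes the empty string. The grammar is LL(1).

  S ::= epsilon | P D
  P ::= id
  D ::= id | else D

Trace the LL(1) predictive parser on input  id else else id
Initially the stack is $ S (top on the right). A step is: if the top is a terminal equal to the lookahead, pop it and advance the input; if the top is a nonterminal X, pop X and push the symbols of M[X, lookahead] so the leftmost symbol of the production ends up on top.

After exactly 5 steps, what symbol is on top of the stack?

D

step 1: stack=$ S  input=id else else id $  — expand S ::= P D
step 2: stack=$ D P  input=id else else id $  — expand P ::= id
step 3: stack=$ D id  input=id else else id $  — match id
step 4: stack=$ D  input=else else id $  — expand D ::= else D
step 5: stack=$ D else  input=else else id $  — match else
Stack after step 5: $ D (top = D).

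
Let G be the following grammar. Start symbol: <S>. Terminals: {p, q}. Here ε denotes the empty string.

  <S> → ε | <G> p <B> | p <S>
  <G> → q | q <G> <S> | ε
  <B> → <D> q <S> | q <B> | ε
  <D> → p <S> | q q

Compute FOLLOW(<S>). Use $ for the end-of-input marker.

FIRST(<G>): from <G>→q we get {q}; from <G>→q <G> <S> we get {q}; from <G>→ε we get {ε}. So FIRST(<G>) = {ε, q}.
FIRST(<D>): from <D>→p <S> we get {p}; from <D>→q q we get {q}. So FIRST(<D>) = {p, q}.
FIRST(<S>): from <S>→ε we get {ε}; from <S>→<G> p <B> we get {p, q}; from <S>→p <S> we get {p}. So FIRST(<S>) = {ε, p, q}.
FIRST(<B>): from <B>→<D> q <S> we get {p, q}; from <B>→q <B> we get {q}; from <B>→ε we get {ε}. So FIRST(<B>) = {ε, p, q}.
FOLLOW(<S>) includes $ since <S> is the start symbol.
FOLLOW(<G>): in <S>→<G> p <B>, <G> is followed by p <B> with FIRST {p}; in <G>→q <G> <S>, <G> is followed by <S> with FIRST {ε, p, q}; in <G>→q <G> <S>, the suffix after <G> is nullable (adds nothing new). Thus FOLLOW(<G>) = {p, q}.
FOLLOW(<D>): in <B>→<D> q <S>, <D> is followed by q <S> with FIRST {q}. Thus FOLLOW(<D>) = {q}.
FOLLOW(<S>): in <S>→p <S>, the suffix after <S> is empty (adds nothing new); in <G>→q <G> <S>, the suffix after <S> is empty, so FOLLOW(<S>) ⊇ FOLLOW(<G>) = {p, q}; in <B>→<D> q <S>, the suffix after <S> is empty, so FOLLOW(<S>) ⊇ FOLLOW(<B>) = {$, p, q}; in <D>→p <S>, the suffix after <S> is empty, so FOLLOW(<S>) ⊇ FOLLOW(<D>) = {q}. Thus FOLLOW(<S>) = {$, p, q}.
FOLLOW(<B>): in <S>→<G> p <B>, the suffix after <B> is empty, so FOLLOW(<B>) ⊇ FOLLOW(<S>) = {$, p, q}; in <B>→q <B>, the suffix after <B> is empty (adds nothing new). Thus FOLLOW(<B>) = {$, p, q}.

{$, p, q}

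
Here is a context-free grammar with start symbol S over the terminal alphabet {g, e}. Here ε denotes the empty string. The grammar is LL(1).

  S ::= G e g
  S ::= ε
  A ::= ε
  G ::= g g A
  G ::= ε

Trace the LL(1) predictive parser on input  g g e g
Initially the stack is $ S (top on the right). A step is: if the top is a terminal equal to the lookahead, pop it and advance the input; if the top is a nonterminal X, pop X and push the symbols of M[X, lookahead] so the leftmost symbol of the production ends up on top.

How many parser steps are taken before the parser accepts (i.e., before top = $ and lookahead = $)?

7

     Stack        Input      Action
  1  $ S          g g e g $  expand S ::= G e g
  2  $ g e G      g g e g $  expand G ::= g g A
  3  $ g e A g g  g g e g $  match g
  4  $ g e A g    g e g $    match g
  5  $ g e A      e g $      expand A ::= ε
  6  $ g e        e g $      match e
  7  $ g          g $        match g
Accept reached after 7 steps.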